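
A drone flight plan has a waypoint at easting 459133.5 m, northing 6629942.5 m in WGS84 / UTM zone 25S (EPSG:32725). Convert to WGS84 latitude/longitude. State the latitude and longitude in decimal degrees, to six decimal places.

lat -30.462000°, lon -33.425701°

Zone 25S: λ₀ = -33°, k₀ = 0.9996, false easting 500000 m, false northing 10000000 m.
Meridian distance M = (N − FN)/k₀ = -3371406.1 m.
Inverse transverse Mercator on WGS84 gives φ = -30.46200031°, λ = -33.42570051°.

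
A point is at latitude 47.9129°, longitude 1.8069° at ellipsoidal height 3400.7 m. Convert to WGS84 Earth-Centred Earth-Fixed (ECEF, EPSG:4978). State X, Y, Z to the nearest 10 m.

X 4283060 m, Y 135120 m, Z 4712910 m

WGS84: a = 6378137 m, e² = 0.006694380; N(φ) = a/√(1−e²sin²φ) = 6389927.531 m.
X = (N+h)·cosφ·cosλ = 4283058.567 m; Y = (N+h)·cosφ·sinλ = 135116.848 m; Z = (N(1−e²)+h)·sinφ = 4712914.348 m.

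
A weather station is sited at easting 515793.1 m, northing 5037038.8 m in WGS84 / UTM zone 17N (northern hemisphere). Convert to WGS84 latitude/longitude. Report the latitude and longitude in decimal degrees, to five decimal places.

lat 45.48670°, lon -80.79790°

Zone 17N: λ₀ = -81°, k₀ = 0.9996, false easting 500000 m.
Meridian distance M = (N − FN)/k₀ = 5039054.4 m.
Inverse transverse Mercator on WGS84 gives φ = 45.48670021°, λ = -80.79790055°.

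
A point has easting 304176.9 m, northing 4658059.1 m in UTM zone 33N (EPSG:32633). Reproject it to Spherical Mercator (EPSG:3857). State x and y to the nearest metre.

x 1406377 m, y 5168502 m

Unproject from UTM 33N (λ₀ = 15°) → φ = 42.05019980°, λ = 12.63369949°.
Web Mercator (R = 6378137 m): x = 1406376.994 m, y = 5168502.099 m.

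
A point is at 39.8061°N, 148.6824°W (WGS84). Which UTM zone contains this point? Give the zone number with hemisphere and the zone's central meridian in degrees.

Zone 6N, central meridian -147°

UTM zone = ⌊(λ + 180)/6⌋ + 1; -148.6824° ∈ [-150°, -144°) → zone 6.
Hemisphere: N (φ ≥ 0).
Central meridian λ₀ = 6×6 − 183 = -147°.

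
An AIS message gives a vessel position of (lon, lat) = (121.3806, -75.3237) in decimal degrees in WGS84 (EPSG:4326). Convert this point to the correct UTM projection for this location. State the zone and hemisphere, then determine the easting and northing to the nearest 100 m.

Longitude 121.3806° lies in the 6° band [120°, 126°), giving zone 51; latitude is south of the equator, so 51S.
Zone 51 central meridian λ₀ = 6×51 − 183 = 123°; Δλ = -1.6194°.
Transverse Mercator on WGS84 with k₀ = 0.9996 gives E = 454206.890 m, N = 1639650.180 m.

Zone 51S: E 454200 m, N 1639700 m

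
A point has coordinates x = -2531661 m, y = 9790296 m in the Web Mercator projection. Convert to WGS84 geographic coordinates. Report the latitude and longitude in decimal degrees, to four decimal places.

lat 65.6818°, lon -22.7423°

R = 6378137 m. λ = x/R = -22.74229771°.
φ = 2·arctan(exp(y/R)) − 90° = 2·arctan(4.64122) − 90° = 65.68179934°.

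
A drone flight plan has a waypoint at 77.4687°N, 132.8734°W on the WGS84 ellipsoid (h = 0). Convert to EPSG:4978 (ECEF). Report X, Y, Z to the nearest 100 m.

X -944600 m, Y -1017400 m, Z 6204300 m

WGS84: a = 6378137 m, e² = 0.006694380; N(φ) = a/√(1−e²sin²φ) = 6398578.645 m.
X = (N+h)·cosφ·cosλ = -944584.983 m; Y = (N+h)·cosφ·sinλ = -1017441.349 m; Z = (N(1−e²)+h)·sinφ = 6204335.196 m.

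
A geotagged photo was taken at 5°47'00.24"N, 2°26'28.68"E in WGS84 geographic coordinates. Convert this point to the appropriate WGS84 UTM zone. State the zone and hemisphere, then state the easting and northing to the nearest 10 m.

Longitude 2.4413° lies in the 6° band [0°, 6°), giving zone 31; latitude is north of the equator, so 31N.
Zone 31 central meridian λ₀ = 6×31 − 183 = 3°; Δλ = -0.5587°.
Transverse Mercator on WGS84 with k₀ = 0.9996 gives E = 438144.054 m, N = 639291.617 m.

Zone 31N: E 438140 m, N 639290 m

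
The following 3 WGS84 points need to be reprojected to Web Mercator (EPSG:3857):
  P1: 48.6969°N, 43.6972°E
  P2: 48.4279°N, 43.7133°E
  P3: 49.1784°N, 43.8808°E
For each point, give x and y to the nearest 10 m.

Web Mercator: x = R·λ, y = R·ln tan(π/4+φ/2), R = 6378137 m.
P1 (48.6969°, 43.6972°) → (4864350.053, 6223587.285) m.
P2 (48.4279°, 43.7133°) → (4866142.297, 6178339.686) m.
P3 (49.1784°, 43.8808°) → (4884788.312, 6305186.533) m.

P1: x 4864350 m, y 6223590 m; P2: x 4866140 m, y 6178340 m; P3: x 4884790 m, y 6305190 m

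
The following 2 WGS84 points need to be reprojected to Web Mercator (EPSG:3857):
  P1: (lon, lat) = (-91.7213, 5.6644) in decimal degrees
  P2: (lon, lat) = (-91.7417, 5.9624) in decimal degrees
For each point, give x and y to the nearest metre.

P1: x -10210368 m, y 631588 m; P2: x -10212639 m, y 664933 m

Web Mercator: x = R·λ, y = R·ln tan(π/4+φ/2), R = 6378137 m.
P1 (5.6644°, -91.7213°) → (-10210368.411, 631587.797) m.
P2 (5.9624°, -91.7417°) → (-10212639.329, 664932.534) m.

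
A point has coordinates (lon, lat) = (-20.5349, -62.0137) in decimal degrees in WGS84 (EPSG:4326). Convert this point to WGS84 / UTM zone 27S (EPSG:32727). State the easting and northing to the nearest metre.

E 524350 m, N 3124206 m

Zone 27 central meridian λ₀ = 6×27 − 183 = -21°; Δλ = +0.4651°.
Transverse Mercator on WGS84 with k₀ = 0.9996 gives E = 524349.587 m, N = 3124206.384 m.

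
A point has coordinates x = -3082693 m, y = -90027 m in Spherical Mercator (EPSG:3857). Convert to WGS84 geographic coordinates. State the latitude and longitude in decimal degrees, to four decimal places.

lat -0.8087°, lon -27.6923°

R = 6378137 m. λ = x/R = -27.69230238°.
φ = 2·arctan(exp(y/R)) − 90° = 2·arctan(0.98598) − 90° = -0.80869945°.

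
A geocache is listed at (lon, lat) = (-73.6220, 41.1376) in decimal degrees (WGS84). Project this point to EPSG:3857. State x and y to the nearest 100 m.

x -8195600 m, y 5032700 m

Web Mercator is spherical with R = a = 6378137 m.
x = R·λ = 6378137 × -1.284946302 = -8195563.551 m.
y = R·ln tan(π/4 + φ/2) = 6378137 × 0.789048411 = 5032658.867 m.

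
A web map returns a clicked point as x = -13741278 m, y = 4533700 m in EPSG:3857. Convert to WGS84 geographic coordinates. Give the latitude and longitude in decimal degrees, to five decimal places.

lat 37.67560°, lon -123.44000°

R = 6378137 m. λ = x/R = -123.44000051°.
φ = 2·arctan(exp(y/R)) − 90° = 2·arctan(2.03566) − 90° = 37.67560150°.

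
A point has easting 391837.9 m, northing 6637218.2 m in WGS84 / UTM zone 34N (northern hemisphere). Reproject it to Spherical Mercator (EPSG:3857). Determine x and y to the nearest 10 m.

Unproject from UTM 34N (λ₀ = 21°) → φ = 59.85839993°, λ = 19.06889991°.
Web Mercator (R = 6378137 m): x = 2122740.228 m, y = 8368279.445 m.

x 2122740 m, y 8368280 m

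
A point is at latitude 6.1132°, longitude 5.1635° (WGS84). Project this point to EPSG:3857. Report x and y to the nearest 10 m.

Web Mercator is spherical with R = a = 6378137 m.
x = R·λ = 6378137 × 0.090120076 = 574798.191 m.
y = R·ln tan(π/4 + φ/2) = 6378137 × 0.106898481 = 681813.159 m.

x 574800 m, y 681810 m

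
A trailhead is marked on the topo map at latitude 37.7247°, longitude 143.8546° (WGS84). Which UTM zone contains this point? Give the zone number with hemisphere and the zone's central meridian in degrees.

Zone 54N, central meridian 141°

UTM zone = ⌊(λ + 180)/6⌋ + 1; 143.8546° ∈ [138°, 144°) → zone 54.
Hemisphere: N (φ ≥ 0).
Central meridian λ₀ = 6×54 − 183 = 141°.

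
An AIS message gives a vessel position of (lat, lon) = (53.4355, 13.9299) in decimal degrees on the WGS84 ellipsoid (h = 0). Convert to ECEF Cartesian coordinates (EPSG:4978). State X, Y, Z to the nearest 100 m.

X 3695900 m, Y 916700 m, Z 5099600 m

WGS84: a = 6378137 m, e² = 0.006694380; N(φ) = a/√(1−e²sin²φ) = 6391954.094 m.
X = (N+h)·cosφ·cosλ = 3695876.355 m; Y = (N+h)·cosφ·sinλ = 916684.021 m; Z = (N(1−e²)+h)·sinφ = 5099564.256 m.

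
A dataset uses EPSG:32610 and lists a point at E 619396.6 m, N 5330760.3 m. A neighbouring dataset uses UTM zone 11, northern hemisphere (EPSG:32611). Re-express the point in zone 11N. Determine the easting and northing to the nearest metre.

UTM 10N → geographic: φ = 48.11890004°, λ = -121.39570059°.
UTM 11N (λ₀ = -117°) forward: E = 172889.404 m, N = 5338866.615 m.

E 172889 m, N 5338867 m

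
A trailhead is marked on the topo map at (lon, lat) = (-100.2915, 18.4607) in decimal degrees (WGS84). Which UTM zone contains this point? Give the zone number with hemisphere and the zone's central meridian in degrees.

UTM zone = ⌊(λ + 180)/6⌋ + 1; -100.2915° ∈ [-102°, -96°) → zone 14.
Hemisphere: N (φ ≥ 0).
Central meridian λ₀ = 6×14 − 183 = -99°.

Zone 14N, central meridian -99°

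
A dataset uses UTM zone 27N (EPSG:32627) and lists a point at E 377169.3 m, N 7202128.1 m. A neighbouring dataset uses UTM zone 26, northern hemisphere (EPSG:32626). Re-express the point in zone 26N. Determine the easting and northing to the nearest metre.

E 660861 m, N 7203933 m

UTM 27N → geographic: φ = 64.92059994°, λ = -23.59760094°.
UTM 26N (λ₀ = -27°) forward: E = 660861.266 m, N = 7203933.303 m.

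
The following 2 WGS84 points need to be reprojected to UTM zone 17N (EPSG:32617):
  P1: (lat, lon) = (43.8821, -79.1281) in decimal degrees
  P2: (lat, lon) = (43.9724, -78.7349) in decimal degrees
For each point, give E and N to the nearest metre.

UTM zone 17N: λ₀ = -81°, k₀ = 0.9996.
P1 (43.8821°, -79.1281°) → (650375.875, 4860481.149) m.
P2 (43.9724°, -78.7349°) → (681688.313, 4871301.582) m.

P1: E 650376 m, N 4860481 m; P2: E 681688 m, N 4871302 m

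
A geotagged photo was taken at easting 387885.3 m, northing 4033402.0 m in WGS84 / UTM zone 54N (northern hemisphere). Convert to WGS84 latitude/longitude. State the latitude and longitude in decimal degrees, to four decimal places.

Zone 54N: λ₀ = 141°, k₀ = 0.9996, false easting 500000 m.
Meridian distance M = (N − FN)/k₀ = 4035016.0 m.
Inverse transverse Mercator on WGS84 gives φ = 36.43929963°, λ = 139.74910003°.

lat 36.4393°, lon 139.7491°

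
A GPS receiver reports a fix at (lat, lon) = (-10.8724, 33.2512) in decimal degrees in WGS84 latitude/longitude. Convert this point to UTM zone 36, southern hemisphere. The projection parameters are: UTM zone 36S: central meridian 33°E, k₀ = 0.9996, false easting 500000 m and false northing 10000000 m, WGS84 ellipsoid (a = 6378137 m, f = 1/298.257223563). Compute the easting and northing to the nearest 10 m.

E 527450 m, N 8798120 m

Zone 36 central meridian λ₀ = 6×36 − 183 = 33°; Δλ = +0.2512°.
Transverse Mercator on WGS84 with k₀ = 0.9996 gives E = 527453.871 m, N = 8798117.948 m.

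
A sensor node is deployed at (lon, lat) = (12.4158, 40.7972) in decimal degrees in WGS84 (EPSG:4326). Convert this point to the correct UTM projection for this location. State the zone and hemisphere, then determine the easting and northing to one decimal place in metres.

Longitude 12.4158° lies in the 6° band [12°, 18°), giving zone 33; latitude is north of the equator, so 33N.
Zone 33 central meridian λ₀ = 6×33 − 183 = 15°; Δλ = -2.5842°.
Transverse Mercator on WGS84 with k₀ = 0.9996 gives E = 281989.091 m, N = 4519458.241 m.

Zone 33N: E 281989.1 m, N 4519458.2 m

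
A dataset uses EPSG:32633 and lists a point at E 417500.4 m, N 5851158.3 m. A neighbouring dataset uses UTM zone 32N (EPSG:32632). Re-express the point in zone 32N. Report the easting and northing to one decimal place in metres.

E 821882.6 m, N 5861154.1 m

UTM 33N → geographic: φ = 52.80390035°, λ = 13.77620032°.
UTM 32N (λ₀ = 9°) forward: E = 821882.567 m, N = 5861154.085 m.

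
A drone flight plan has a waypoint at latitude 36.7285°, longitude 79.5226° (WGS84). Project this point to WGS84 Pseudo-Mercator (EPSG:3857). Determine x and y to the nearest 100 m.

x 8852400 m, y 4401300 m

Web Mercator is spherical with R = a = 6378137 m.
x = R·λ = 6378137 × 1.387931200 = 8852415.339 m.
y = R·ln tan(π/4 + φ/2) = 6378137 × 0.690065211 = 4401330.452 m.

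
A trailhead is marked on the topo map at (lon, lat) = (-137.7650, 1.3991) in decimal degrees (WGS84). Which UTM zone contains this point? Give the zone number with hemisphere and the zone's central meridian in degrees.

UTM zone = ⌊(λ + 180)/6⌋ + 1; -137.7650° ∈ [-138°, -132°) → zone 8.
Hemisphere: N (φ ≥ 0).
Central meridian λ₀ = 6×8 − 183 = -135°.

Zone 8N, central meridian -135°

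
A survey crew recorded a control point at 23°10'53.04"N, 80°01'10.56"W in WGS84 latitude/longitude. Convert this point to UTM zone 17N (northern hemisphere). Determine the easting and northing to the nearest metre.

E 600342 m, N 2563939 m

Zone 17 central meridian λ₀ = 6×17 − 183 = -81°; Δλ = +0.9804°.
Transverse Mercator on WGS84 with k₀ = 0.9996 gives E = 600341.531 m, N = 2563938.880 m.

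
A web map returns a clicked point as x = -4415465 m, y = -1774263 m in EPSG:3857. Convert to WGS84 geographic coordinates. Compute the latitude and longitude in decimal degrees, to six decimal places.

lat -15.736803°, lon -39.664797°

R = 6378137 m. λ = x/R = -39.66479696°.
φ = 2·arctan(exp(y/R)) − 90° = 2·arctan(0.75716) − 90° = -15.73680276°.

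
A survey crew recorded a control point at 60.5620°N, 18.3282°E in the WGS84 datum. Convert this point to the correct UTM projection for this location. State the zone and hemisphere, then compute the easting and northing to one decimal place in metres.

Zone 34N: E 353535.4 m, N 6716977.4 m

Longitude 18.3282° lies in the 6° band [18°, 24°), giving zone 34; latitude is north of the equator, so 34N.
Zone 34 central meridian λ₀ = 6×34 − 183 = 21°; Δλ = -2.6718°.
Transverse Mercator on WGS84 with k₀ = 0.9996 gives E = 353535.447 m, N = 6716977.360 m.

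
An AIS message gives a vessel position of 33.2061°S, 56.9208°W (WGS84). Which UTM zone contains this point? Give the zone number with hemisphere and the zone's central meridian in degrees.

Zone 21S, central meridian -57°

UTM zone = ⌊(λ + 180)/6⌋ + 1; -56.9208° ∈ [-60°, -54°) → zone 21.
Hemisphere: S (φ < 0).
Central meridian λ₀ = 6×21 − 183 = -57°.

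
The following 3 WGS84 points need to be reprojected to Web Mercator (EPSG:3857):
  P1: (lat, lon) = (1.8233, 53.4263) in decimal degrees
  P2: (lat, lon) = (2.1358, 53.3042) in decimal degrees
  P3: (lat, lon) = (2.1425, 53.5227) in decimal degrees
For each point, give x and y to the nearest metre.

Web Mercator: x = R·λ, y = R·ln tan(π/4+φ/2), R = 6378137 m.
P1 (1.8233°, 53.4263°) → (5947388.511, 203003.093) m.
P2 (2.1358°, 53.3042°) → (5933796.401, 237811.250) m.
P3 (2.1425°, 53.5227°) → (5958119.710, 238557.611) m.

P1: x 5947389 m, y 203003 m; P2: x 5933796 m, y 237811 m; P3: x 5958120 m, y 238558 m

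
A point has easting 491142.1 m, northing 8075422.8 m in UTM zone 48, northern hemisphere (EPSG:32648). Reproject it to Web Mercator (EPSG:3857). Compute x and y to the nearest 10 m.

Unproject from UTM 48N (λ₀ = 105°) → φ = 72.77520022°, λ = 104.73200024°.
Web Mercator (R = 6378137 m): x = 11658712.936 m, y = 12038430.534 m.

x 11658710 m, y 12038430 m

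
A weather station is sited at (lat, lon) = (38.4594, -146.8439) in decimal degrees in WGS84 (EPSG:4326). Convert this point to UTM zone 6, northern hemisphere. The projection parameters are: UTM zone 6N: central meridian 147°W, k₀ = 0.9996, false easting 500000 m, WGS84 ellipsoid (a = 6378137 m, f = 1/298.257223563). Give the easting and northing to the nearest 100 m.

E 513600 m, N 4256800 m

Zone 6 central meridian λ₀ = 6×6 − 183 = -147°; Δλ = +0.1561°.
Transverse Mercator on WGS84 with k₀ = 0.9996 gives E = 513619.229 m, N = 4256799.942 m.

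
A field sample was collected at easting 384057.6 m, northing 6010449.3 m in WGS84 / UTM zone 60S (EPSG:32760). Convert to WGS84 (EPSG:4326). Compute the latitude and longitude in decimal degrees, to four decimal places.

Zone 60S: λ₀ = 177°, k₀ = 0.9996, false easting 500000 m, false northing 10000000 m.
Meridian distance M = (N − FN)/k₀ = -3991147.2 m.
Inverse transverse Mercator on WGS84 gives φ = -36.04360017°, λ = 175.71290003°.

lat -36.0436°, lon 175.7129°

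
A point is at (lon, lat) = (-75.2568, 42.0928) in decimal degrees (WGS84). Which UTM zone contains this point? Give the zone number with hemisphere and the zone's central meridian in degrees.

Zone 18N, central meridian -75°

UTM zone = ⌊(λ + 180)/6⌋ + 1; -75.2568° ∈ [-78°, -72°) → zone 18.
Hemisphere: N (φ ≥ 0).
Central meridian λ₀ = 6×18 − 183 = -75°.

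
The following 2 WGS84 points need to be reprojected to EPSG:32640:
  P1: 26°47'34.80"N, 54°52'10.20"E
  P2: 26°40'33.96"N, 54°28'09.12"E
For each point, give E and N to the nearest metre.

UTM zone 40N: λ₀ = 57°, k₀ = 0.9996.
P1 (26.7930°, 54.8695°) → (288207.202, 2965283.942) m.
P2 (26.6761°, 54.4692°) → (248141.579, 2953059.444) m.

P1: E 288207 m, N 2965284 m; P2: E 248142 m, N 2953059 m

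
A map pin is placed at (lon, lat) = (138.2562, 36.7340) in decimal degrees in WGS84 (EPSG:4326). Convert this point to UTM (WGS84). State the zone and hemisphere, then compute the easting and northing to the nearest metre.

Longitude 138.2562° lies in the 6° band [138°, 144°), giving zone 54; latitude is north of the equator, so 54N.
Zone 54 central meridian λ₀ = 6×54 − 183 = 141°; Δλ = -2.7438°.
Transverse Mercator on WGS84 with k₀ = 0.9996 gives E = 254992.800 m, N = 4068875.089 m.

Zone 54N: E 254993 m, N 4068875 m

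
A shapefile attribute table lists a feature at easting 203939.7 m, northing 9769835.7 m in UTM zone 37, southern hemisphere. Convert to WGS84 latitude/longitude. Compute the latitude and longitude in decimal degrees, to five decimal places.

Zone 37S: λ₀ = 39°, k₀ = 0.9996, false easting 500000 m, false northing 10000000 m.
Meridian distance M = (N − FN)/k₀ = -230256.4 m.
Inverse transverse Mercator on WGS84 gives φ = -2.08010021°, λ = 36.33859971°.

lat -2.08010°, lon 36.33860°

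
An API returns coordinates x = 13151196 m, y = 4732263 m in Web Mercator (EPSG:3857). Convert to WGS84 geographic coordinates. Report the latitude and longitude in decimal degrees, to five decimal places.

R = 6378137 m. λ = x/R = 118.13920371°.
φ = 2·arctan(exp(y/R)) − 90° = 2·arctan(2.10003) − 90° = 39.07390245°.

lat 39.07390°, lon 118.13920°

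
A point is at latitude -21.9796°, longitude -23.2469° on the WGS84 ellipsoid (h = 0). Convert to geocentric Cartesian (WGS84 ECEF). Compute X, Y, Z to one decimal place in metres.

X 5436918.2 m, Y -2335536.0 m, Z -2372318.3 m

WGS84: a = 6378137 m, e² = 0.006694380; N(φ) = a/√(1−e²sin²φ) = 6381129.711 m.
X = (N+h)·cosφ·cosλ = 5436918.236 m; Y = (N+h)·cosφ·sinλ = -2335535.962 m; Z = (N(1−e²)+h)·sinφ = -2372318.334 m.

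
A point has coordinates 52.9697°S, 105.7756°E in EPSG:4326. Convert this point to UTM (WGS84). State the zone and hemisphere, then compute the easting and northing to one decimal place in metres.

Longitude 105.7756° lies in the 6° band [102°, 108°), giving zone 48; latitude is south of the equator, so 48S.
Zone 48 central meridian λ₀ = 6×48 − 183 = 105°; Δλ = +0.7756°.
Transverse Mercator on WGS84 with k₀ = 0.9996 gives E = 552086.801 m, N = 4130818.640 m.

Zone 48S: E 552086.8 m, N 4130818.6 m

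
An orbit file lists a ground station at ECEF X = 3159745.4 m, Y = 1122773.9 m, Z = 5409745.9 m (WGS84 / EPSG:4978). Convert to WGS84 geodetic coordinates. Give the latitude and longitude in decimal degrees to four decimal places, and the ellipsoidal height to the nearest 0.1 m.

lat 58.3788°, lon 19.5620°, h 2077.1 m

λ = atan2(Y, X) = 19.56199928°; p = √(X²+Y²) = 3353298.7 m.
Bowring's method on WGS84 (a = 6378137 m, b = 6356752.314 m) gives φ = 58.37880006°, h = 2077.111 m.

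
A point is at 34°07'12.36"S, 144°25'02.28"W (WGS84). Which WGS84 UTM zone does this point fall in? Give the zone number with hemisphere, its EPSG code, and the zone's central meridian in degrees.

Zone 6S (EPSG:32706), central meridian -147°

UTM zone = ⌊(λ + 180)/6⌋ + 1; -144.4173° ∈ [-150°, -144°) → zone 6.
Hemisphere: S (φ < 0).
Central meridian λ₀ = 6×6 − 183 = -147°.
EPSG code: 32706.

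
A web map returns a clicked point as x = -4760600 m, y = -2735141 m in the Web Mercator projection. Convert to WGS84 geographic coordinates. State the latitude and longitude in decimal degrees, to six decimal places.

R = 6378137 m. λ = x/R = -42.76519742°.
φ = 2·arctan(exp(y/R)) − 90° = 2·arctan(0.65127) − 90° = -23.85000345°.

lat -23.850003°, lon -42.765197°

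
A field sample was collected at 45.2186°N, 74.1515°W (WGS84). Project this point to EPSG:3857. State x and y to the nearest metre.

Web Mercator is spherical with R = a = 6378137 m.
x = R·λ = 6378137 × -1.294187820 = -8254507.222 m.
y = R·ln tan(π/4 + φ/2) = 6378137 × 0.886779554 = 5656001.483 m.

x -8254507 m, y 5656001 m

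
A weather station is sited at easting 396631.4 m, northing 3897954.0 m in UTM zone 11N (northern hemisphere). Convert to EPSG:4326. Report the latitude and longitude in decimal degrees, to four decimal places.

lat 35.2193°, lon -118.1358°

Zone 11N: λ₀ = -117°, k₀ = 0.9996, false easting 500000 m.
Meridian distance M = (N − FN)/k₀ = 3899513.8 m.
Inverse transverse Mercator on WGS84 gives φ = 35.21930037°, λ = -118.13579961°.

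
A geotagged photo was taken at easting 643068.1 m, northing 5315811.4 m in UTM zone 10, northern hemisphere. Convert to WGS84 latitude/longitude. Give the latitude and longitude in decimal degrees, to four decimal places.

Zone 10N: λ₀ = -123°, k₀ = 0.9996, false easting 500000 m.
Meridian distance M = (N − FN)/k₀ = 5317938.6 m.
Inverse transverse Mercator on WGS84 gives φ = 47.97959987°, λ = -121.08280043°.

lat 47.9796°, lon -121.0828°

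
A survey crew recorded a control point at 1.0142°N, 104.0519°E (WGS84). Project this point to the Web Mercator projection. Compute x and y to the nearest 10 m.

x 11583000 m, y 112910 m

Web Mercator is spherical with R = a = 6378137 m.
x = R·λ = 6378137 × 1.816048248 = 11583004.524 m.
y = R·ln tan(π/4 + φ/2) = 6378137 × 0.017702054 = 112906.124 m.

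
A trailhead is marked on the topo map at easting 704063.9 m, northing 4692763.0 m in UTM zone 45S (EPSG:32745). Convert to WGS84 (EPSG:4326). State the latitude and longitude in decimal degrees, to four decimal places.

Zone 45S: λ₀ = 87°, k₀ = 0.9996, false easting 500000 m, false northing 10000000 m.
Meridian distance M = (N − FN)/k₀ = -5309360.7 m.
Inverse transverse Mercator on WGS84 gives φ = -47.88600001°, λ = 89.72970057°.

lat -47.8860°, lon 89.7297°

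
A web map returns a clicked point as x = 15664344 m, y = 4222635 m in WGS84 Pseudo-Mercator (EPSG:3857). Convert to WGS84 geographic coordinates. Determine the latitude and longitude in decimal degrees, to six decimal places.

R = 6378137 m. λ = x/R = 140.71519631°.
φ = 2·arctan(exp(y/R)) − 90° = 2·arctan(1.93876) − 90° = 35.43120000°.

lat 35.431200°, lon 140.715196°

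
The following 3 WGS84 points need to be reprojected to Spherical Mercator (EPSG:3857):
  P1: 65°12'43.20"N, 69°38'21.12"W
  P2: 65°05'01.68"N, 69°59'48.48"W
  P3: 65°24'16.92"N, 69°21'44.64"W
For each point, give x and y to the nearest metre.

Web Mercator: x = R·λ, y = R·ln tan(π/4+φ/2), R = 6378137 m.
P1 (65.2120°, -69.6392°) → (-7752200.283, 9664436.090) m.
P2 (65.0838°, -69.9968°) → (-7792008.133, 9630479.492) m.
P3 (65.4047°, -69.3624°) → (-7721387.048, 9715787.757) m.

P1: x -7752200 m, y 9664436 m; P2: x -7792008 m, y 9630479 m; P3: x -7721387 m, y 9715788 m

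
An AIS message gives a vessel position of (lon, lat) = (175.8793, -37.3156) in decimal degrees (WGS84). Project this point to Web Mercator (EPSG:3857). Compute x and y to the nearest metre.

x 19578794 m, y -4483189 m

Web Mercator is spherical with R = a = 6378137 m.
x = R·λ = 6378137 × 3.069672871 = 19578794.117 m.
y = R·ln tan(π/4 + φ/2) = 6378137 × -0.702899472 = -4483189.132 m.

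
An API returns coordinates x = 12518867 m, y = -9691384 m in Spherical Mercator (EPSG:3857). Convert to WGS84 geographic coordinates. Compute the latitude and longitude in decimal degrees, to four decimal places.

R = 6378137 m. λ = x/R = 112.45889566°.
φ = 2·arctan(exp(y/R)) − 90° = 2·arctan(0.21883) − 90° = -65.31329930°.

lat -65.3133°, lon 112.4589°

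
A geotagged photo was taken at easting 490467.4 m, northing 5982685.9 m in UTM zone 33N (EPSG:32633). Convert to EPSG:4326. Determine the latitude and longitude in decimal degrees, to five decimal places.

lat 53.99240°, lon 14.85460°

Zone 33N: λ₀ = 15°, k₀ = 0.9996, false easting 500000 m.
Meridian distance M = (N − FN)/k₀ = 5985079.9 m.
Inverse transverse Mercator on WGS84 gives φ = 53.99240029°, λ = 14.85460055°.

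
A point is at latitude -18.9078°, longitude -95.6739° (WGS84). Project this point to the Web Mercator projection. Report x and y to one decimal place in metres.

x -10650369.8 m, y -2144083.9 m

Web Mercator is spherical with R = a = 6378137 m.
x = R·λ = 6378137 × -1.669824563 = -10650369.830 m.
y = R·ln tan(π/4 + φ/2) = 6378137 × -0.336161462 = -2144083.861 m.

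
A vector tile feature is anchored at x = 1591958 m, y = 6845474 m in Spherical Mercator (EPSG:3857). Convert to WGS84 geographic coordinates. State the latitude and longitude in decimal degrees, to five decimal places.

R = 6378137 m. λ = x/R = 14.30080203°.
φ = 2·arctan(exp(y/R)) − 90° = 2·arctan(2.92493) − 90° = 52.25010173°.

lat 52.25010°, lon 14.30080°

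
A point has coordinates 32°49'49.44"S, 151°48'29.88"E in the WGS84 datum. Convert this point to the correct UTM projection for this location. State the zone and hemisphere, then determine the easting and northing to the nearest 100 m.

Longitude 151.8083° lies in the 6° band [150°, 156°), giving zone 56; latitude is south of the equator, so 56S.
Zone 56 central meridian λ₀ = 6×56 − 183 = 153°; Δλ = -1.1917°.
Transverse Mercator on WGS84 with k₀ = 0.9996 gives E = 388460.511 m, N = 6366885.740 m.

Zone 56S: E 388500 m, N 6366900 m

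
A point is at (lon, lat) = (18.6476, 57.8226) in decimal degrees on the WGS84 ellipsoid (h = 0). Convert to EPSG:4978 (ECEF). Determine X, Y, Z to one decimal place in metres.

X 3226061.4 m, Y 1088674.1 m, Z 5375241.6 m

WGS84: a = 6378137 m, e² = 0.006694380; N(φ) = a/√(1−e²sin²φ) = 6393486.507 m.
X = (N+h)·cosφ·cosλ = 3226061.416 m; Y = (N+h)·cosφ·sinλ = 1088674.133 m; Z = (N(1−e²)+h)·sinφ = 5375241.594 m.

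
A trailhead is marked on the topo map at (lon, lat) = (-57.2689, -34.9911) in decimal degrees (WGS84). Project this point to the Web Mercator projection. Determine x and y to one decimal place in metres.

Web Mercator is spherical with R = a = 6378137 m.
x = R·λ = 6378137 × -0.999530864 = -6375144.786 m.
y = R·ln tan(π/4 + φ/2) = 6378137 × -0.652646962 = -4162671.735 m.

x -6375144.8 m, y -4162671.7 m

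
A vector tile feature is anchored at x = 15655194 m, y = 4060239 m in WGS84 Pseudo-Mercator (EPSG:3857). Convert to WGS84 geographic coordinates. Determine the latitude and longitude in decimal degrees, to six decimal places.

lat 34.233800°, lon 140.633000°

R = 6378137 m. λ = x/R = 140.63300046°.
φ = 2·arctan(exp(y/R)) − 90° = 2·arctan(1.89002) − 90° = 34.23379982°.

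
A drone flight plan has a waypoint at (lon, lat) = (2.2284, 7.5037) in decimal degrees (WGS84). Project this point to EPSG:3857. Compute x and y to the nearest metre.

x 248064 m, y 837706 m

Web Mercator is spherical with R = a = 6378137 m.
x = R·λ = 6378137 × 0.038892917 = 248064.353 m.
y = R·ln tan(π/4 + φ/2) = 6378137 × 0.131340260 = 837706.170 m.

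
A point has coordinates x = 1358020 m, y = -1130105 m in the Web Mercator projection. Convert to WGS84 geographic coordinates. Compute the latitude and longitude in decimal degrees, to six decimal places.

R = 6378137 m. λ = x/R = 12.19930122°.
φ = 2·arctan(exp(y/R)) − 90° = 2·arctan(0.83763) − 90° = -10.09920053°.

lat -10.099201°, lon 12.199301°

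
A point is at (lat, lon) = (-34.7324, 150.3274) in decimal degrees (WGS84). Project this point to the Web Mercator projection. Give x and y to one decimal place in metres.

Web Mercator is spherical with R = a = 6378137 m.
x = R·λ = 6378137 × 2.623708086 = 16734369.620 m.
y = R·ln tan(π/4 + φ/2) = 6378137 × -0.647144233 = -4127574.576 m.

x 16734369.6 m, y -4127574.6 m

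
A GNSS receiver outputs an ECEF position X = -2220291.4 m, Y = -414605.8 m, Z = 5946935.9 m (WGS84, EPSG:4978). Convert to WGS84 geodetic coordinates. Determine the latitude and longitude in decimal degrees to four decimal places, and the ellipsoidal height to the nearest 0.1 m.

lat 69.3304°, lon -169.4227°, h 1981.6 m

λ = atan2(Y, X) = -169.42270109°; p = √(X²+Y²) = 2258670.4 m.
Bowring's method on WGS84 (a = 6378137 m, b = 6356752.314 m) gives φ = 69.33040018°, h = 1981.604 m.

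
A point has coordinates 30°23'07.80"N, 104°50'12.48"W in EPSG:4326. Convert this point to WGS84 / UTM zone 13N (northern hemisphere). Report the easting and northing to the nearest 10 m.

Zone 13 central meridian λ₀ = 6×13 − 183 = -105°; Δλ = +0.1632°.
Transverse Mercator on WGS84 with k₀ = 0.9996 gives E = 515679.081 m, N = 3361514.426 m.

E 515680 m, N 3361510 m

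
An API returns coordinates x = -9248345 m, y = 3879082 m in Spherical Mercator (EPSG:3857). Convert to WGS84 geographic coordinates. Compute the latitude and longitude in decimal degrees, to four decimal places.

lat 32.8777°, lon -83.0793°

R = 6378137 m. λ = x/R = -83.07929666°.
φ = 2·arctan(exp(y/R)) − 90° = 2·arctan(1.83709) − 90° = 32.87770066°.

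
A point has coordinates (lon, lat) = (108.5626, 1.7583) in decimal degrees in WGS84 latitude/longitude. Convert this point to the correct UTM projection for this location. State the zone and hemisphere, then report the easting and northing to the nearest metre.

Zone 49N: E 228823 m, N 194523 m

Longitude 108.5626° lies in the 6° band [108°, 114°), giving zone 49; latitude is north of the equator, so 49N.
Zone 49 central meridian λ₀ = 6×49 − 183 = 111°; Δλ = -2.4374°.
Transverse Mercator on WGS84 with k₀ = 0.9996 gives E = 228823.053 m, N = 194522.656 m.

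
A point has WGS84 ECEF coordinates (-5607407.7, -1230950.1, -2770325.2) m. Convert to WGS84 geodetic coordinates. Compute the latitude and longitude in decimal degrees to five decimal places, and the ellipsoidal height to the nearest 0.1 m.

lat -25.91090°, lon -167.61870°, h 317.5 m

λ = atan2(Y, X) = -167.61869984°; p = √(X²+Y²) = 5740928.4 m.
Bowring's method on WGS84 (a = 6378137 m, b = 6356752.314 m) gives φ = -25.91089999°, h = 317.516 m.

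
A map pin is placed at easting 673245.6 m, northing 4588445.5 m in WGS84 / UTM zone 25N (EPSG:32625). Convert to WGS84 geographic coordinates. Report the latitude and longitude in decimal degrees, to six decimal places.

Zone 25N: λ₀ = -33°, k₀ = 0.9996, false easting 500000 m.
Meridian distance M = (N − FN)/k₀ = 4590281.6 m.
Inverse transverse Mercator on WGS84 gives φ = 41.42890020°, λ = -30.92660027°.

lat 41.428900°, lon -30.926600°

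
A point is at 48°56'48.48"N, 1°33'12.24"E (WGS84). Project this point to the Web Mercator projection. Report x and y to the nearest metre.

x 172924 m, y 6265839 m

Web Mercator is spherical with R = a = 6378137 m.
x = R·λ = 6378137 × 0.027111945 = 172923.697 m.
y = R·ln tan(π/4 + φ/2) = 6378137 × 0.982393336 = 6265839.283 m.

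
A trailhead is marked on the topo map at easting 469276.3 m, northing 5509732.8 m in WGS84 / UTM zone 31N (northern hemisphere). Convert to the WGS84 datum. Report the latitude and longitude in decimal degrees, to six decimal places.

lat 49.739300°, lon 2.573600°

Zone 31N: λ₀ = 3°, k₀ = 0.9996, false easting 500000 m.
Meridian distance M = (N − FN)/k₀ = 5511937.6 m.
Inverse transverse Mercator on WGS84 gives φ = 49.73930016°, λ = 2.57360030°.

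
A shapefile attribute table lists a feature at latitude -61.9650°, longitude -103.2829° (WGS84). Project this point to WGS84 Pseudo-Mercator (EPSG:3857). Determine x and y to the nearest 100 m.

Web Mercator is spherical with R = a = 6378137 m.
x = R·λ = 6378137 × -1.802626666 = -11497399.836 m.
y = R·ln tan(π/4 + φ/2) = 6378137 × -1.387685539 = -8850848.483 m.

x -11497400 m, y -8850800 m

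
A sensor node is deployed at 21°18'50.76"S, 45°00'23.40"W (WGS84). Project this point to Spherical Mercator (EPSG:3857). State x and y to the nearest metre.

x -5010101 m, y -2429371 m

Web Mercator is spherical with R = a = 6378137 m.
x = R·λ = 6378137 × -0.785511610 = -5010100.662 m.
y = R·ln tan(π/4 + φ/2) = 6378137 × -0.380890424 = -2429371.308 m.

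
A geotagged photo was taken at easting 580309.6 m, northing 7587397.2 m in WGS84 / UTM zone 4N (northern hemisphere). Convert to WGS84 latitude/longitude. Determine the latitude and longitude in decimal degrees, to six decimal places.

Zone 4N: λ₀ = -159°, k₀ = 0.9996, false easting 500000 m.
Meridian distance M = (N − FN)/k₀ = 7590433.4 m.
Inverse transverse Mercator on WGS84 gives φ = 68.38799959°, λ = -157.04589999°.

lat 68.388000°, lon -157.045900°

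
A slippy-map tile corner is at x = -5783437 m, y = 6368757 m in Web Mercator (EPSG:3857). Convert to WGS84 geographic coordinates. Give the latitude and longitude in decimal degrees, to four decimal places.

R = 6378137 m. λ = x/R = -51.95349852°.
φ = 2·arctan(exp(y/R)) − 90° = 2·arctan(2.71429) − 90° = 49.55030051°.

lat 49.5503°, lon -51.9535°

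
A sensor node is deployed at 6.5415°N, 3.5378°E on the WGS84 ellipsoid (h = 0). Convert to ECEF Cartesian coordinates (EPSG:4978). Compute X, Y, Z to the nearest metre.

X 6324812 m, Y 391031 m, Z 721783 m

WGS84: a = 6378137 m, e² = 0.006694380; N(φ) = a/√(1−e²sin²φ) = 6378414.092 m.
X = (N+h)·cosφ·cosλ = 6324811.896 m; Y = (N+h)·cosφ·sinλ = 391030.543 m; Z = (N(1−e²)+h)·sinφ = 721782.595 m.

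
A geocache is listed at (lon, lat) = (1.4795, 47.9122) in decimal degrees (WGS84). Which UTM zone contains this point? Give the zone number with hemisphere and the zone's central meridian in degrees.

UTM zone = ⌊(λ + 180)/6⌋ + 1; 1.4795° ∈ [0°, 6°) → zone 31.
Hemisphere: N (φ ≥ 0).
Central meridian λ₀ = 6×31 − 183 = 3°.

Zone 31N, central meridian 3°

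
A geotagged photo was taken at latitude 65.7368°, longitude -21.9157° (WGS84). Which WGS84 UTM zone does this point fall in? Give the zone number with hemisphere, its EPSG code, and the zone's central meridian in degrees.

Zone 27N (EPSG:32627), central meridian -21°

UTM zone = ⌊(λ + 180)/6⌋ + 1; -21.9157° ∈ [-24°, -18°) → zone 27.
Hemisphere: N (φ ≥ 0).
Central meridian λ₀ = 6×27 − 183 = -21°.
EPSG code: 32627.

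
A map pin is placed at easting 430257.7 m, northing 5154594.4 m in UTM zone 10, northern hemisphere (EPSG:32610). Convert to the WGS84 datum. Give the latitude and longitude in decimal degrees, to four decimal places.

lat 46.5413°, lon -123.9096°

Zone 10N: λ₀ = -123°, k₀ = 0.9996, false easting 500000 m.
Meridian distance M = (N − FN)/k₀ = 5156657.1 m.
Inverse transverse Mercator on WGS84 gives φ = 46.54130044°, λ = -123.90959991°.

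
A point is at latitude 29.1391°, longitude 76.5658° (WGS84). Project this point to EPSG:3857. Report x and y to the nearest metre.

x 8523266 m, y 3393362 m

Web Mercator is spherical with R = a = 6378137 m.
x = R·λ = 6378137 × 1.336325304 = 8523265.868 m.
y = R·ln tan(π/4 + φ/2) = 6378137 × 0.532030323 = 3393362.289 m.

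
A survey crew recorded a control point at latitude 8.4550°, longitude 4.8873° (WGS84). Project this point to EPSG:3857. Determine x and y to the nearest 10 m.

Web Mercator is spherical with R = a = 6378137 m.
x = R·λ = 6378137 × 0.085299477 = 544051.747 m.
y = R·ln tan(π/4 + φ/2) = 6378137 × 0.148106099 = 944640.992 m.

x 544050 m, y 944640 m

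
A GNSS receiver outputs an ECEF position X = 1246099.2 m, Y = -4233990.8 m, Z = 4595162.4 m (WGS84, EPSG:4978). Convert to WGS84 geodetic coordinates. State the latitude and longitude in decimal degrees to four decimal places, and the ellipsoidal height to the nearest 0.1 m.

λ = atan2(Y, X) = -73.60039925°; p = √(X²+Y²) = 4413552.0 m.
Bowring's method on WGS84 (a = 6378137 m, b = 6356752.314 m) gives φ = 46.34700007°, h = 4430.461 m.

lat 46.3470°, lon -73.6004°, h 4430.5 m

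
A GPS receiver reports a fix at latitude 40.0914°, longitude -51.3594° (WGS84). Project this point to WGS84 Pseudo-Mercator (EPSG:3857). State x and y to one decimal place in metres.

x -5717302.3 m, y 4879233.2 m

Web Mercator is spherical with R = a = 6378137 m.
x = R·λ = 6378137 × -0.896390632 = -5717302.255 m.
y = R·ln tan(π/4 + φ/2) = 6378137 × 0.764993474 = 4879233.181 m.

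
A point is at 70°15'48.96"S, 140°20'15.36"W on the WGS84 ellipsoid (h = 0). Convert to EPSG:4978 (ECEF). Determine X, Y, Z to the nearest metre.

WGS84: a = 6378137 m, e² = 0.006694380; N(φ) = a/√(1−e²sin²φ) = 6397135.837 m.
X = (N+h)·cosφ·cosλ = -1663015.940 m; Y = (N+h)·cosφ·sinλ = -1378819.876 m; Z = (N(1−e²)+h)·sinφ = -5981034.595 m.

X -1663016 m, Y -1378820 m, Z -5981035 m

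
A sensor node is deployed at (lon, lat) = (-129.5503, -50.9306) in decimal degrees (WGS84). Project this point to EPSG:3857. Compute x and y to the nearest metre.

x -14421473 m, y -6609027 m

Web Mercator is spherical with R = a = 6378137 m.
x = R·λ = 6378137 × -2.261079282 = -14421473.428 m.
y = R·ln tan(π/4 + φ/2) = 6378137 × -1.036200200 = -6609026.835 m.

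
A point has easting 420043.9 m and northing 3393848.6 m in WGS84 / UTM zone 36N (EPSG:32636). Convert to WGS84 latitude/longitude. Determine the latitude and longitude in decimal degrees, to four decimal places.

lat 30.6747°, lon 32.1653°

Zone 36N: λ₀ = 33°, k₀ = 0.9996, false easting 500000 m.
Meridian distance M = (N − FN)/k₀ = 3395206.7 m.
Inverse transverse Mercator on WGS84 gives φ = 30.67470029°, λ = 32.16530002°.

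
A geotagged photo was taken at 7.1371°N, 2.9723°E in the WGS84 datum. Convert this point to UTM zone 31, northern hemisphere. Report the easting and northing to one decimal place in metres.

E 496941.4 m, N 788904.9 m

Zone 31 central meridian λ₀ = 6×31 − 183 = 3°; Δλ = -0.0277°.
Transverse Mercator on WGS84 with k₀ = 0.9996 gives E = 496941.408 m, N = 788904.932 m.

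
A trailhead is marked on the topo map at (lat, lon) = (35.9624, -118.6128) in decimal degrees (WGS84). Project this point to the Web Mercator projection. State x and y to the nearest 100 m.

Web Mercator is spherical with R = a = 6378137 m.
x = R·λ = 6378137 × -2.070183895 = -13203916.498 m.
y = R·ln tan(π/4 + φ/2) = 6378137 × 0.673464509 = 4295448.903 m.

x -13203900 m, y 4295400 m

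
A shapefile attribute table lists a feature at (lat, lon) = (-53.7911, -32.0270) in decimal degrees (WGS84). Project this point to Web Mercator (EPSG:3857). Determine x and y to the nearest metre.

x -3565229 m, y -7130692 m

Web Mercator is spherical with R = a = 6378137 m.
x = R·λ = 6378137 × -0.558976600 = -3565229.332 m.
y = R·ln tan(π/4 + φ/2) = 6378137 × -1.117989781 = -7130691.986 m.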